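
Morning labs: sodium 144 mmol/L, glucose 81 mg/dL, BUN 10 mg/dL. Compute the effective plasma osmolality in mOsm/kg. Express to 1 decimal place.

Effective osmolality excludes urea (freely permeant across cell membranes):
2·Na + glucose/18
= 2·144 + 81/18
= 288 + 4.5
= 292.5 mOsm/kg

292.5 mOsm/kg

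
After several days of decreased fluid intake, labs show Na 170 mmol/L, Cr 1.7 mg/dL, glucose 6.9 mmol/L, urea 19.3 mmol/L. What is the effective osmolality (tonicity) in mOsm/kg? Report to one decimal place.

346.9 mOsm/kg

Effective osmolality excludes urea (freely permeant across cell membranes):
2·Na + glucose
= 2·170 + 6.9
= 340 + 6.9
= 346.9 mOsm/kg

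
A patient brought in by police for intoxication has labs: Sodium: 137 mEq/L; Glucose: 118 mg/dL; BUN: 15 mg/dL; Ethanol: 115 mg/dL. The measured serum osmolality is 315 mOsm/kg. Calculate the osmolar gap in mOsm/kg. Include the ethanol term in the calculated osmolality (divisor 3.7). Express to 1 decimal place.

-2.0 mOsm/kg

Calculated osmolality = 2·Na + glucose/18 + BUN/2.8 + ethanol/3.7
= 2·137 + 118/18 + 15/2.8 + 115/3.7
= 274 + 6.56 + 5.36 + 31.08
= 317 mOsm/kg ≈ 317.0 mOsm/kg
Osmolar gap = measured − calculated = 315 − 317.0 = -2.0 mOsm/kg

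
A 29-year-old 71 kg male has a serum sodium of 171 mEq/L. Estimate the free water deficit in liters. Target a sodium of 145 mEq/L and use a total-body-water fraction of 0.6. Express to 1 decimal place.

TBW = 0.6 · 71 = 42.6 L
Free water deficit = TBW · (Na/145 − 1)
= 42.6 · (171/145 − 1)
= 42.6 · 0.1793
= 7.64 L

7.6 L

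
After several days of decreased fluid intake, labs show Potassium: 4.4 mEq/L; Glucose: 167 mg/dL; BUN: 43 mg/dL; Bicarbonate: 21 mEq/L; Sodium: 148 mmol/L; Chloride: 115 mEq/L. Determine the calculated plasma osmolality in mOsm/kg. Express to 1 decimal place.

320.6 mOsm/kg

Calculated osmolality = 2·Na + glucose/18 + BUN/2.8
= 2·148 + 167/18 + 43/2.8
= 296 + 9.28 + 15.36
= 320.64 mOsm/kg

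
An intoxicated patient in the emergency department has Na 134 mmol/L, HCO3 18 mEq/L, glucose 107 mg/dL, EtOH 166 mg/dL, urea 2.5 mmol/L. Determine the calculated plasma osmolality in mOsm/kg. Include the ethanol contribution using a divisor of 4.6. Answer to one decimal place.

312.5 mOsm/kg

Calculated osmolality = 2·Na + glucose/18 + urea + ethanol/4.6
= 2·134 + 107/18 + 2.5 + 166/4.6
= 268 + 5.94 + 2.50 + 36.09
= 312.53 mOsm/kg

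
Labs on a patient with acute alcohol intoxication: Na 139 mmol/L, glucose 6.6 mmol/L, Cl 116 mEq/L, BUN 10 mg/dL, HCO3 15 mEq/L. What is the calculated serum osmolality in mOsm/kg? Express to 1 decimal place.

Calculated osmolality = 2·Na + glucose + BUN/2.8
= 2·139 + 6.6 + 10/2.8
= 278 + 6.60 + 3.57
= 288.17 mOsm/kg

288.2 mOsm/kg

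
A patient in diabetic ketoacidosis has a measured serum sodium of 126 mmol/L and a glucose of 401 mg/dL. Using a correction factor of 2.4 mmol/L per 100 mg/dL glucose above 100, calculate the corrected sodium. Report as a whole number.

Corrected Na = measured Na + 2.4 · (glucose − 100)/100
= 126 + 2.4 · (401 − 100)/100
= 126 + 7.2
= 133.2 mmol/L

133 mmol/L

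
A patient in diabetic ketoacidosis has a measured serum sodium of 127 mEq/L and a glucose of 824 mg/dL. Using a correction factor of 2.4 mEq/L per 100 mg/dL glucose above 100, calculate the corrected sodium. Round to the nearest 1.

Corrected Na = measured Na + 2.4 · (glucose − 100)/100
= 127 + 2.4 · (824 − 100)/100
= 127 + 17.4
= 144.4 mEq/L

144 mEq/L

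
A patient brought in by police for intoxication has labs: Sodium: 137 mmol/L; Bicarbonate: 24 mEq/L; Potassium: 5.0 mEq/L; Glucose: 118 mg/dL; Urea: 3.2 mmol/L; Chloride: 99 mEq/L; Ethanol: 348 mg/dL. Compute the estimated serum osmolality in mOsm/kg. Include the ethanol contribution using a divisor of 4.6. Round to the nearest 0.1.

Calculated osmolality = 2·Na + glucose/18 + urea + ethanol/4.6
= 2·137 + 118/18 + 3.2 + 348/4.6
= 274 + 6.56 + 3.20 + 75.65
= 359.41 mOsm/kg

359.4 mOsm/kg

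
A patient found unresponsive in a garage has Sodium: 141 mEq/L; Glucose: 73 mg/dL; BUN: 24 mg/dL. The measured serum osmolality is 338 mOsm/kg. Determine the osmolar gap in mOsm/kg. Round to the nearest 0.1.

Calculated osmolality = 2·Na + glucose/18 + BUN/2.8
= 2·141 + 73/18 + 24/2.8
= 282 + 4.06 + 8.57
= 294.63 mOsm/kg ≈ 294.6 mOsm/kg
Osmolar gap = measured − calculated = 338 − 294.6 = 43.4 mOsm/kg

43.4 mOsm/kg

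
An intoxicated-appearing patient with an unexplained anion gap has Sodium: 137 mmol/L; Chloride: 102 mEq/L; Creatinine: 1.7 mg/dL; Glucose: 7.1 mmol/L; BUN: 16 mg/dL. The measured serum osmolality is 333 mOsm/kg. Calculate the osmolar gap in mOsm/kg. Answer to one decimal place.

Calculated osmolality = 2·Na + glucose + BUN/2.8
= 2·137 + 7.1 + 16/2.8
= 274 + 7.10 + 5.71
= 286.81 mOsm/kg ≈ 286.8 mOsm/kg
Osmolar gap = measured − calculated = 333 − 286.8 = 46.2 mOsm/kg

46.2 mOsm/kg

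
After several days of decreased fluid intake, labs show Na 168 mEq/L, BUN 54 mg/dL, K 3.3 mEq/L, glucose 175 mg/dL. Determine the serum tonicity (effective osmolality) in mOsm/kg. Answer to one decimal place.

Effective osmolality excludes urea (freely permeant across cell membranes):
2·Na + glucose/18
= 2·168 + 175/18
= 336 + 9.72
= 345.72 mOsm/kg

345.7 mOsm/kg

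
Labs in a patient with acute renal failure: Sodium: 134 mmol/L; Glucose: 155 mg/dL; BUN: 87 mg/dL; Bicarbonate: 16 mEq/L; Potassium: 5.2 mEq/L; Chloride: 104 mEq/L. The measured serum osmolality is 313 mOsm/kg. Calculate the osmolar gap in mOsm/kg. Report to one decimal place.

5.3 mOsm/kg

Calculated osmolality = 2·Na + glucose/18 + BUN/2.8
= 2·134 + 155/18 + 87/2.8
= 268 + 8.61 + 31.07
= 307.68 mOsm/kg ≈ 307.7 mOsm/kg
Osmolar gap = measured − calculated = 313 − 307.7 = 5.3 mOsm/kg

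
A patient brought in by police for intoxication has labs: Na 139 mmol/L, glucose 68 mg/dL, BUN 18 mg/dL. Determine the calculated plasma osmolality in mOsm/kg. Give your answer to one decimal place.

288.2 mOsm/kg

Calculated osmolality = 2·Na + glucose/18 + BUN/2.8
= 2·139 + 68/18 + 18/2.8
= 278 + 3.78 + 6.43
= 288.21 mOsm/kg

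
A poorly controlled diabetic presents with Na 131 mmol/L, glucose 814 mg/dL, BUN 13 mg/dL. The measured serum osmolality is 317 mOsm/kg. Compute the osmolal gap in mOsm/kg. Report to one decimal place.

5.1 mOsm/kg

Calculated osmolality = 2·Na + glucose/18 + BUN/2.8
= 2·131 + 814/18 + 13/2.8
= 262 + 45.22 + 4.64
= 311.86 mOsm/kg ≈ 311.9 mOsm/kg
Osmolar gap = measured − calculated = 317 − 311.9 = 5.1 mOsm/kg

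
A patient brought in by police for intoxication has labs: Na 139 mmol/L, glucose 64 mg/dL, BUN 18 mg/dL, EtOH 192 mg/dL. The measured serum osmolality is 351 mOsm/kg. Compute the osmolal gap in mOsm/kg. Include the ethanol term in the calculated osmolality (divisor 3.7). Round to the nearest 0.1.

Calculated osmolality = 2·Na + glucose/18 + BUN/2.8 + ethanol/3.7
= 2·139 + 64/18 + 18/2.8 + 192/3.7
= 278 + 3.56 + 6.43 + 51.89
= 339.88 mOsm/kg ≈ 339.9 mOsm/kg
Osmolar gap = measured − calculated = 351 − 339.9 = 11.1 mOsm/kg

11.1 mOsm/kg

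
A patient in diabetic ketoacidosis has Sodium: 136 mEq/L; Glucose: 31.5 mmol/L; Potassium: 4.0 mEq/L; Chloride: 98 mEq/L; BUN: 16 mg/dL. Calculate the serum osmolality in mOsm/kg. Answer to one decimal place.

Calculated osmolality = 2·Na + glucose + BUN/2.8
= 2·136 + 31.5 + 16/2.8
= 272 + 31.50 + 5.71
= 309.21 mOsm/kg

309.2 mOsm/kg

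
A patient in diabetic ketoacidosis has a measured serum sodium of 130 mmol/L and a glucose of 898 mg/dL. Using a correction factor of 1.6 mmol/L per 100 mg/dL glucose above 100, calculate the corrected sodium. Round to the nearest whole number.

Corrected Na = measured Na + 1.6 · (glucose − 100)/100
= 130 + 1.6 · (898 − 100)/100
= 130 + 12.8
= 142.8 mmol/L

143 mmol/L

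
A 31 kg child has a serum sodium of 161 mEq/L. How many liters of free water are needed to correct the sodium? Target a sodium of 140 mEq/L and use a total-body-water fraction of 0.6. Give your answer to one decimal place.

TBW = 0.6 · 31 = 18.6 L
Free water deficit = TBW · (Na/140 − 1)
= 18.6 · (161/140 − 1)
= 18.6 · 0.15
= 2.79 L

2.8 L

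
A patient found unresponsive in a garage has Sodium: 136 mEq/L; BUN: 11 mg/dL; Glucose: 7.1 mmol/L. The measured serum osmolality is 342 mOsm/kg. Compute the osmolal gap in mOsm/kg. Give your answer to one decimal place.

59.0 mOsm/kg

Calculated osmolality = 2·Na + glucose + BUN/2.8
= 2·136 + 7.1 + 11/2.8
= 272 + 7.10 + 3.93
= 283.03 mOsm/kg ≈ 283.0 mOsm/kg
Osmolar gap = measured − calculated = 342 − 283.0 = 59.0 mOsm/kg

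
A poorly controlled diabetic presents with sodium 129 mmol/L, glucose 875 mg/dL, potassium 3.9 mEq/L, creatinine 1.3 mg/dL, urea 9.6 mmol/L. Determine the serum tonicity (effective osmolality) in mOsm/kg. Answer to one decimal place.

Effective osmolality excludes urea (freely permeant across cell membranes):
2·Na + glucose/18
= 2·129 + 875/18
= 258 + 48.61
= 306.61 mOsm/kg

306.6 mOsm/kg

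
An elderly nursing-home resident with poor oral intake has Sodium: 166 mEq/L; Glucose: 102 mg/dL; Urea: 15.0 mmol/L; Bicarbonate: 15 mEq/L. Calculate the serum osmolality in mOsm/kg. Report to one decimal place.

Calculated osmolality = 2·Na + glucose/18 + urea
= 2·166 + 102/18 + 15
= 332 + 5.67 + 15
= 352.67 mOsm/kg

352.7 mOsm/kg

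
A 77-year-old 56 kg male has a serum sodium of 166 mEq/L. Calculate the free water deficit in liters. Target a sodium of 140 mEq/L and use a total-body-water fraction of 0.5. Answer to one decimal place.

5.2 L

TBW = 0.5 · 56 = 28 L
Free water deficit = TBW · (Na/140 − 1)
= 28 · (166/140 − 1)
= 28 · 0.1857
= 5.2 L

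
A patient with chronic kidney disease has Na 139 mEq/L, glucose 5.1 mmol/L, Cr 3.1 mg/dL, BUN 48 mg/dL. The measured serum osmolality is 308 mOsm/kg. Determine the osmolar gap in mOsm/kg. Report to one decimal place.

7.8 mOsm/kg

Calculated osmolality = 2·Na + glucose + BUN/2.8
= 2·139 + 5.1 + 48/2.8
= 278 + 5.10 + 17.14
= 300.24 mOsm/kg ≈ 300.2 mOsm/kg
Osmolar gap = measured − calculated = 308 − 300.2 = 7.8 mOsm/kg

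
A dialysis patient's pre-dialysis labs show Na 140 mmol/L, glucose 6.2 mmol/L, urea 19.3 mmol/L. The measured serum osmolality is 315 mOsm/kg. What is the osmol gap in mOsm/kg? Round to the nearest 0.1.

9.5 mOsm/kg

Calculated osmolality = 2·Na + glucose + urea
= 2·140 + 6.2 + 19.3
= 280 + 6.20 + 19.30
= 305.5 mOsm/kg ≈ 305.5 mOsm/kg
Osmolar gap = measured − calculated = 315 − 305.5 = 9.5 mOsm/kg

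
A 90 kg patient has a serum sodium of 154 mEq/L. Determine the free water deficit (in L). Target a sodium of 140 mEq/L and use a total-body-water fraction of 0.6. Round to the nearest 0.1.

TBW = 0.6 · 90 = 54 L
Free water deficit = TBW · (Na/140 − 1)
= 54 · (154/140 − 1)
= 54 · 0.1
= 5.4 L

5.4 L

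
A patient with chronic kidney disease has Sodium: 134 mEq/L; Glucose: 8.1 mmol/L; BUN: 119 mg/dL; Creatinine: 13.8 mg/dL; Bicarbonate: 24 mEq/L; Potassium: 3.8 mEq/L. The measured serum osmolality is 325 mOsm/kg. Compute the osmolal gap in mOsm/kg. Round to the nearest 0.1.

6.4 mOsm/kg

Calculated osmolality = 2·Na + glucose + BUN/2.8
= 2·134 + 8.1 + 119/2.8
= 268 + 8.10 + 42.50
= 318.6 mOsm/kg ≈ 318.6 mOsm/kg
Osmolar gap = measured − calculated = 325 − 318.6 = 6.4 mOsm/kg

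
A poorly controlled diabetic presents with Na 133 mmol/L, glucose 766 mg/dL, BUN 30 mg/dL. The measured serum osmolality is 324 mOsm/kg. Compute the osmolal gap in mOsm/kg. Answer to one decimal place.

4.7 mOsm/kg

Calculated osmolality = 2·Na + glucose/18 + BUN/2.8
= 2·133 + 766/18 + 30/2.8
= 266 + 42.56 + 10.71
= 319.27 mOsm/kg ≈ 319.3 mOsm/kg
Osmolar gap = measured − calculated = 324 − 319.3 = 4.7 mOsm/kg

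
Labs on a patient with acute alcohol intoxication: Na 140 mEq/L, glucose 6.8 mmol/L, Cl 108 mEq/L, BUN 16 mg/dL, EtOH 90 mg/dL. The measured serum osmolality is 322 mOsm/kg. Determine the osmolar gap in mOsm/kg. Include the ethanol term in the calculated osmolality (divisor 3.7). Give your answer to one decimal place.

Calculated osmolality = 2·Na + glucose + BUN/2.8 + ethanol/3.7
= 2·140 + 6.8 + 16/2.8 + 90/3.7
= 280 + 6.80 + 5.71 + 24.32
= 316.83 mOsm/kg ≈ 316.8 mOsm/kg
Osmolar gap = measured − calculated = 322 − 316.8 = 5.2 mOsm/kg

5.2 mOsm/kg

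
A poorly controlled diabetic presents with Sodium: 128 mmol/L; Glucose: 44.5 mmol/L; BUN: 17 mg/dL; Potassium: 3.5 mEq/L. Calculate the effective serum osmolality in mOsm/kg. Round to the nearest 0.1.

300.5 mOsm/kg

Effective osmolality excludes urea (freely permeant across cell membranes):
2·Na + glucose
= 2·128 + 44.5
= 256 + 44.5
= 300.5 mOsm/kg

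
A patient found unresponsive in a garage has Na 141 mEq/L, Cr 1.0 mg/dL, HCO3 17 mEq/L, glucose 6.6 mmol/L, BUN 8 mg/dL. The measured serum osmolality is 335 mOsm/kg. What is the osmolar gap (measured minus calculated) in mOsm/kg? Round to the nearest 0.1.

43.5 mOsm/kg

Calculated osmolality = 2·Na + glucose + BUN/2.8
= 2·141 + 6.6 + 8/2.8
= 282 + 6.60 + 2.86
= 291.46 mOsm/kg ≈ 291.5 mOsm/kg
Osmolar gap = measured − calculated = 335 − 291.5 = 43.5 mOsm/kg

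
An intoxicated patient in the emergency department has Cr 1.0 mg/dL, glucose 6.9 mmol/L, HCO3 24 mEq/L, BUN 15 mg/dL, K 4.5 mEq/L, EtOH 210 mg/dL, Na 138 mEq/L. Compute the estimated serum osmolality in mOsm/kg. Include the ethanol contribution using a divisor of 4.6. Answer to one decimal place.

333.9 mOsm/kg

Calculated osmolality = 2·Na + glucose + BUN/2.8 + ethanol/4.6
= 2·138 + 6.9 + 15/2.8 + 210/4.6
= 276 + 6.90 + 5.36 + 45.65
= 333.91 mOsm/kg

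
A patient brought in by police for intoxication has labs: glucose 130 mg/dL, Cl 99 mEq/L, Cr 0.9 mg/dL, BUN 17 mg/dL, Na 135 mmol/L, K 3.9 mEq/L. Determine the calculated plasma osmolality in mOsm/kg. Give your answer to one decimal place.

283.3 mOsm/kg

Calculated osmolality = 2·Na + glucose/18 + BUN/2.8
= 2·135 + 130/18 + 17/2.8
= 270 + 7.22 + 6.07
= 283.29 mOsm/kg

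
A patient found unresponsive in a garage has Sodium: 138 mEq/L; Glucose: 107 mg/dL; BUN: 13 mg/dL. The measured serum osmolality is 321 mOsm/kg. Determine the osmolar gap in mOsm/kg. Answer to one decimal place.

Calculated osmolality = 2·Na + glucose/18 + BUN/2.8
= 2·138 + 107/18 + 13/2.8
= 276 + 5.94 + 4.64
= 286.58 mOsm/kg ≈ 286.6 mOsm/kg
Osmolar gap = measured − calculated = 321 − 286.6 = 34.4 mOsm/kg

34.4 mOsm/kg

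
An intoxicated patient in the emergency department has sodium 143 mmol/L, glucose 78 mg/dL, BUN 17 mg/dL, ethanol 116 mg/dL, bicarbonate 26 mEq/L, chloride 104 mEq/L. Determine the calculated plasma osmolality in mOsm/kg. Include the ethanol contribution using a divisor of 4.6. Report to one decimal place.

321.6 mOsm/kg

Calculated osmolality = 2·Na + glucose/18 + BUN/2.8 + ethanol/4.6
= 2·143 + 78/18 + 17/2.8 + 116/4.6
= 286 + 4.33 + 6.07 + 25.22
= 321.62 mOsm/kg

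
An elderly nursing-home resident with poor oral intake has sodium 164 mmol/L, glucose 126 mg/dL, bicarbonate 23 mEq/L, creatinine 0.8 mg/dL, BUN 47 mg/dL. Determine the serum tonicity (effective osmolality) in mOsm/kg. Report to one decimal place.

335.0 mOsm/kg

Effective osmolality excludes urea (freely permeant across cell membranes):
2·Na + glucose/18
= 2·164 + 126/18
= 328 + 7
= 335 mOsm/kg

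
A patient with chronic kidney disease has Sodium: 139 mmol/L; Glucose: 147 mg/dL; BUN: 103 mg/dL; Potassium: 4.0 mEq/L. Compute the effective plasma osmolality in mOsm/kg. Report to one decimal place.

Effective osmolality excludes urea (freely permeant across cell membranes):
2·Na + glucose/18
= 2·139 + 147/18
= 278 + 8.17
= 286.17 mOsm/kg

286.2 mOsm/kg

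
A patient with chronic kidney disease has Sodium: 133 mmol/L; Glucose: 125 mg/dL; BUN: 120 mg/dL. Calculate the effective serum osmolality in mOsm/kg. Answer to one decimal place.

Effective osmolality excludes urea (freely permeant across cell membranes):
2·Na + glucose/18
= 2·133 + 125/18
= 266 + 6.94
= 272.94 mOsm/kg

272.9 mOsm/kg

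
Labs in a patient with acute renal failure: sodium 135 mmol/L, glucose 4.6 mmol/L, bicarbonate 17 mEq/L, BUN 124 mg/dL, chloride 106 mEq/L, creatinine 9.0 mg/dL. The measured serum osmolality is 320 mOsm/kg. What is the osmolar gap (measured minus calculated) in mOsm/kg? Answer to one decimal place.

1.1 mOsm/kg

Calculated osmolality = 2·Na + glucose + BUN/2.8
= 2·135 + 4.6 + 124/2.8
= 270 + 4.60 + 44.29
= 318.89 mOsm/kg ≈ 318.9 mOsm/kg
Osmolar gap = measured − calculated = 320 − 318.9 = 1.1 mOsm/kg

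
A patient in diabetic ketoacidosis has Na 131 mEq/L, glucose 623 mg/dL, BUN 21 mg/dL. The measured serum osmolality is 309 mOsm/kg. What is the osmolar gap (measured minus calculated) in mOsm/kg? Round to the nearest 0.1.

4.9 mOsm/kg

Calculated osmolality = 2·Na + glucose/18 + BUN/2.8
= 2·131 + 623/18 + 21/2.8
= 262 + 34.61 + 7.50
= 304.11 mOsm/kg ≈ 304.1 mOsm/kg
Osmolar gap = measured − calculated = 309 − 304.1 = 4.9 mOsm/kg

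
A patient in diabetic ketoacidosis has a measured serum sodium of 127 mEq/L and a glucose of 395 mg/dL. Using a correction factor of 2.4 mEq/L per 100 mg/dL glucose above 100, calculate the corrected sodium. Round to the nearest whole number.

134 mEq/L

Corrected Na = measured Na + 2.4 · (glucose − 100)/100
= 127 + 2.4 · (395 − 100)/100
= 127 + 7.1
= 134.1 mEq/L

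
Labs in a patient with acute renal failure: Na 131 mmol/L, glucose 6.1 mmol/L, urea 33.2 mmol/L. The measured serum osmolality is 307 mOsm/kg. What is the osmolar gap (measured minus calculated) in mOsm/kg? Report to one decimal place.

5.7 mOsm/kg

Calculated osmolality = 2·Na + glucose + urea
= 2·131 + 6.1 + 33.2
= 262 + 6.10 + 33.20
= 301.3 mOsm/kg ≈ 301.3 mOsm/kg
Osmolar gap = measured − calculated = 307 − 301.3 = 5.7 mOsm/kg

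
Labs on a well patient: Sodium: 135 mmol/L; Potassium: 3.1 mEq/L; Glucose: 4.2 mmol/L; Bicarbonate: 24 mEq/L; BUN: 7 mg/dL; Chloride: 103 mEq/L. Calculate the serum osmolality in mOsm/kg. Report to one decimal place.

276.7 mOsm/kg

Calculated osmolality = 2·Na + glucose + BUN/2.8
= 2·135 + 4.2 + 7/2.8
= 270 + 4.20 + 2.50
= 276.7 mOsm/kg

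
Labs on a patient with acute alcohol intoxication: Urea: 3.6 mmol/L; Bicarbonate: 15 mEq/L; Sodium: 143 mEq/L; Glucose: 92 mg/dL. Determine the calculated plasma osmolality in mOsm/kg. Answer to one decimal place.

Calculated osmolality = 2·Na + glucose/18 + urea
= 2·143 + 92/18 + 3.6
= 286 + 5.11 + 3.60
= 294.71 mOsm/kg

294.7 mOsm/kg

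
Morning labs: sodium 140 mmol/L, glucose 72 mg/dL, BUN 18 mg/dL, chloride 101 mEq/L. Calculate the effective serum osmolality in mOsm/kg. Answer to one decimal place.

Effective osmolality excludes urea (freely permeant across cell membranes):
2·Na + glucose/18
= 2·140 + 72/18
= 280 + 4
= 284 mOsm/kg

284.0 mOsm/kg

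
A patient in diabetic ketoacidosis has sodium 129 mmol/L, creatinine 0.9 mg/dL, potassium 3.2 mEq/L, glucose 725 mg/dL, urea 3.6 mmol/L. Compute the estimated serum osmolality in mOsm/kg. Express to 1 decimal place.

301.9 mOsm/kg

Calculated osmolality = 2·Na + glucose/18 + urea
= 2·129 + 725/18 + 3.6
= 258 + 40.28 + 3.60
= 301.88 mOsm/kg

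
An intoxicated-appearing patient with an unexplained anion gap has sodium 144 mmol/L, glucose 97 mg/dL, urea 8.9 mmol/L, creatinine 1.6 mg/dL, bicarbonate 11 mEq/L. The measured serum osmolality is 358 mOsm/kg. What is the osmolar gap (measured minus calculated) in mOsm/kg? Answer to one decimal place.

55.7 mOsm/kg

Calculated osmolality = 2·Na + glucose/18 + urea
= 2·144 + 97/18 + 8.9
= 288 + 5.39 + 8.90
= 302.29 mOsm/kg ≈ 302.3 mOsm/kg
Osmolar gap = measured − calculated = 358 − 302.3 = 55.7 mOsm/kg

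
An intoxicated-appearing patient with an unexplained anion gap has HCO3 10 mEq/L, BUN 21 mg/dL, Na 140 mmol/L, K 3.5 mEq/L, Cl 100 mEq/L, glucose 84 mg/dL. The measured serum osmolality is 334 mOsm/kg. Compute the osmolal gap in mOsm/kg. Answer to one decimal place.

41.8 mOsm/kg

Calculated osmolality = 2·Na + glucose/18 + BUN/2.8
= 2·140 + 84/18 + 21/2.8
= 280 + 4.67 + 7.50
= 292.17 mOsm/kg ≈ 292.2 mOsm/kg
Osmolar gap = measured − calculated = 334 − 292.2 = 41.8 mOsm/kg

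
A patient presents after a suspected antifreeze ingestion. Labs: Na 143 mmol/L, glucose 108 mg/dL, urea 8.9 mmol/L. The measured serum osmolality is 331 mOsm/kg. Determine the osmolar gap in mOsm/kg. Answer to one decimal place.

30.1 mOsm/kg

Calculated osmolality = 2·Na + glucose/18 + urea
= 2·143 + 108/18 + 8.9
= 286 + 6 + 8.90
= 300.9 mOsm/kg ≈ 300.9 mOsm/kg
Osmolar gap = measured − calculated = 331 − 300.9 = 30.1 mOsm/kg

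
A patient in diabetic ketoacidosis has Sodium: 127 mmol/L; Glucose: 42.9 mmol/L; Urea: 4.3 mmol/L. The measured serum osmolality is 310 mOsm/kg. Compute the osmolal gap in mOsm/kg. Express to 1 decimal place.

8.8 mOsm/kg

Calculated osmolality = 2·Na + glucose + urea
= 2·127 + 42.9 + 4.3
= 254 + 42.90 + 4.30
= 301.2 mOsm/kg ≈ 301.2 mOsm/kg
Osmolar gap = measured − calculated = 310 − 301.2 = 8.8 mOsm/kg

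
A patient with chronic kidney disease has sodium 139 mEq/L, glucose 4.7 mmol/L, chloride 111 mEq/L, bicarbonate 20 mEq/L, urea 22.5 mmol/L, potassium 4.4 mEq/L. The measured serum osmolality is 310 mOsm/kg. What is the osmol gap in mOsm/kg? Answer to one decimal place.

4.8 mOsm/kg

Calculated osmolality = 2·Na + glucose + urea
= 2·139 + 4.7 + 22.5
= 278 + 4.70 + 22.50
= 305.2 mOsm/kg ≈ 305.2 mOsm/kg
Osmolar gap = measured − calculated = 310 − 305.2 = 4.8 mOsm/kg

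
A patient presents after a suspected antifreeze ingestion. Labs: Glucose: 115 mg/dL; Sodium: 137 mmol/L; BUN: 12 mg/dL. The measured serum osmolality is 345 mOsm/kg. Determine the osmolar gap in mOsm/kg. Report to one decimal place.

60.3 mOsm/kg

Calculated osmolality = 2·Na + glucose/18 + BUN/2.8
= 2·137 + 115/18 + 12/2.8
= 274 + 6.39 + 4.29
= 284.68 mOsm/kg ≈ 284.7 mOsm/kg
Osmolar gap = measured − calculated = 345 − 284.7 = 60.3 mOsm/kg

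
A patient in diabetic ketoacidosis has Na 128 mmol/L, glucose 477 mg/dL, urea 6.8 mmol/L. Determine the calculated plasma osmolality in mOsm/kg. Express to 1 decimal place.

Calculated osmolality = 2·Na + glucose/18 + urea
= 2·128 + 477/18 + 6.8
= 256 + 26.50 + 6.80
= 289.3 mOsm/kg

289.3 mOsm/kg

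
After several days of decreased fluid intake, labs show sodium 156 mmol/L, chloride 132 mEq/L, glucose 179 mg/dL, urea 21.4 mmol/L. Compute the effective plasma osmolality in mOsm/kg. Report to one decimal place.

Effective osmolality excludes urea (freely permeant across cell membranes):
2·Na + glucose/18
= 2·156 + 179/18
= 312 + 9.94
= 321.94 mOsm/kg

321.9 mOsm/kg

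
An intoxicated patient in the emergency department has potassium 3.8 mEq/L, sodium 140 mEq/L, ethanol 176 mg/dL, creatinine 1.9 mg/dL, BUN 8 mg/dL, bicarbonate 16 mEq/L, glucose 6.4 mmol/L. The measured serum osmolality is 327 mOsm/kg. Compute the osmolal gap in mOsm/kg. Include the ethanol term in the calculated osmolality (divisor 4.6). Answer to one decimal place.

Calculated osmolality = 2·Na + glucose + BUN/2.8 + ethanol/4.6
= 2·140 + 6.4 + 8/2.8 + 176/4.6
= 280 + 6.40 + 2.86 + 38.26
= 327.52 mOsm/kg ≈ 327.5 mOsm/kg
Osmolar gap = measured − calculated = 327 − 327.5 = -0.5 mOsm/kg

-0.5 mOsm/kg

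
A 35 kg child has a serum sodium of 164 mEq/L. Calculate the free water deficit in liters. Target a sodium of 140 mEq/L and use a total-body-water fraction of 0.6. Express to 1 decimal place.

TBW = 0.6 · 35 = 21 L
Free water deficit = TBW · (Na/140 − 1)
= 21 · (164/140 − 1)
= 21 · 0.1714
= 3.6 L

3.6 L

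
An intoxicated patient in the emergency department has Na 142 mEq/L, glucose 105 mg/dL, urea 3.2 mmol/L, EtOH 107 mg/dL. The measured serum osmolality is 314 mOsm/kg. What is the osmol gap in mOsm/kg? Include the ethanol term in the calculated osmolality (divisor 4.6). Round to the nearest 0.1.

Calculated osmolality = 2·Na + glucose/18 + urea + ethanol/4.6
= 2·142 + 105/18 + 3.2 + 107/4.6
= 284 + 5.83 + 3.20 + 23.26
= 316.29 mOsm/kg ≈ 316.3 mOsm/kg
Osmolar gap = measured − calculated = 314 − 316.3 = -2.3 mOsm/kg

-2.3 mOsm/kg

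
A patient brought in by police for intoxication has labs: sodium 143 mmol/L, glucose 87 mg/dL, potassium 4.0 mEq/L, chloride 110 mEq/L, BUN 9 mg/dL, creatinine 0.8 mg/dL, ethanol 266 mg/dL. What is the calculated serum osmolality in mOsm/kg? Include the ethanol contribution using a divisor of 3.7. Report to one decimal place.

Calculated osmolality = 2·Na + glucose/18 + BUN/2.8 + ethanol/3.7
= 2·143 + 87/18 + 9/2.8 + 266/3.7
= 286 + 4.83 + 3.21 + 71.89
= 365.93 mOsm/kg

365.9 mOsm/kg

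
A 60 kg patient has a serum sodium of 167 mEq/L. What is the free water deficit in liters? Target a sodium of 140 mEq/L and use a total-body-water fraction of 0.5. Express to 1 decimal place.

TBW = 0.5 · 60 = 30 L
Free water deficit = TBW · (Na/140 − 1)
= 30 · (167/140 − 1)
= 30 · 0.1929
= 5.79 L

5.8 L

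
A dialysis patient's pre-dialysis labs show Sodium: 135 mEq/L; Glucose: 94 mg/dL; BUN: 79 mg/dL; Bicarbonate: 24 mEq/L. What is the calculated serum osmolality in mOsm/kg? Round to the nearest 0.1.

303.4 mOsm/kg

Calculated osmolality = 2·Na + glucose/18 + BUN/2.8
= 2·135 + 94/18 + 79/2.8
= 270 + 5.22 + 28.21
= 303.43 mOsm/kg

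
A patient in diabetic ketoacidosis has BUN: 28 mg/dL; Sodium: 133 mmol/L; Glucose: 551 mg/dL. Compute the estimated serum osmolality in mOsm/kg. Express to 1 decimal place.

306.6 mOsm/kg

Calculated osmolality = 2·Na + glucose/18 + BUN/2.8
= 2·133 + 551/18 + 28/2.8
= 266 + 30.61 + 10
= 306.61 mOsm/kg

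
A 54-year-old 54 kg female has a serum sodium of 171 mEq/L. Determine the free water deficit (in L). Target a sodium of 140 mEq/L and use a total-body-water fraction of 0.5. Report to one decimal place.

6.0 L

TBW = 0.5 · 54 = 27 L
Free water deficit = TBW · (Na/140 − 1)
= 27 · (171/140 − 1)
= 27 · 0.2214
= 5.98 L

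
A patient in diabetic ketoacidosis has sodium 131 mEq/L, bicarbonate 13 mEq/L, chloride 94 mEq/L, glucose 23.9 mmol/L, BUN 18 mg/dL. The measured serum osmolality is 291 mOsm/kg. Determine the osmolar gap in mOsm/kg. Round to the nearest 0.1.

-1.3 mOsm/kg

Calculated osmolality = 2·Na + glucose + BUN/2.8
= 2·131 + 23.9 + 18/2.8
= 262 + 23.90 + 6.43
= 292.33 mOsm/kg ≈ 292.3 mOsm/kg
Osmolar gap = measured − calculated = 291 − 292.3 = -1.3 mOsm/kg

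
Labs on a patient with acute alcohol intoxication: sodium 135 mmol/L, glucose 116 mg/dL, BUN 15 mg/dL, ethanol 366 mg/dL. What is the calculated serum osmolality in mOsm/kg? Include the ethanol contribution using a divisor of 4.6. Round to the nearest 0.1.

361.4 mOsm/kg

Calculated osmolality = 2·Na + glucose/18 + BUN/2.8 + ethanol/4.6
= 2·135 + 116/18 + 15/2.8 + 366/4.6
= 270 + 6.44 + 5.36 + 79.57
= 361.37 mOsm/kg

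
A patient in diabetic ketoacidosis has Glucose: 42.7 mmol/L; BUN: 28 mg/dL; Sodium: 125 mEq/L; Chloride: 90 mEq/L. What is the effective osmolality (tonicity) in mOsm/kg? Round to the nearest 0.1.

292.7 mOsm/kg

Effective osmolality excludes urea (freely permeant across cell membranes):
2·Na + glucose
= 2·125 + 42.7
= 250 + 42.7
= 292.7 mOsm/kg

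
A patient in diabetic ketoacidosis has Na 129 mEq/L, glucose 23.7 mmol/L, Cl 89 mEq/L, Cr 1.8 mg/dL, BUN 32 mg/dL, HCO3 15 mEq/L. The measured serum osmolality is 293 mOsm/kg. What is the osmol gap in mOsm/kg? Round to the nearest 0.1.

-0.1 mOsm/kg

Calculated osmolality = 2·Na + glucose + BUN/2.8
= 2·129 + 23.7 + 32/2.8
= 258 + 23.70 + 11.43
= 293.13 mOsm/kg ≈ 293.1 mOsm/kg
Osmolar gap = measured − calculated = 293 − 293.1 = -0.1 mOsm/kg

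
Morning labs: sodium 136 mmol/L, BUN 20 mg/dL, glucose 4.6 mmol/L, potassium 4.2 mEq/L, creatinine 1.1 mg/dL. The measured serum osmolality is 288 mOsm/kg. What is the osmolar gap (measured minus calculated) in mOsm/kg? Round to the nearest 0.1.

4.3 mOsm/kg

Calculated osmolality = 2·Na + glucose + BUN/2.8
= 2·136 + 4.6 + 20/2.8
= 272 + 4.60 + 7.14
= 283.74 mOsm/kg ≈ 283.7 mOsm/kg
Osmolar gap = measured − calculated = 288 − 283.7 = 4.3 mOsm/kg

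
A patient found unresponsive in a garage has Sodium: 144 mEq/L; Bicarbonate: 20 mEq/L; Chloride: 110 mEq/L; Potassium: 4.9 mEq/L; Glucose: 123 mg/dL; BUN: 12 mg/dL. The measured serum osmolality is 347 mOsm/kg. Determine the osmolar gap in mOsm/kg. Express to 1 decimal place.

47.9 mOsm/kg

Calculated osmolality = 2·Na + glucose/18 + BUN/2.8
= 2·144 + 123/18 + 12/2.8
= 288 + 6.83 + 4.29
= 299.12 mOsm/kg ≈ 299.1 mOsm/kg
Osmolar gap = measured − calculated = 347 − 299.1 = 47.9 mOsm/kg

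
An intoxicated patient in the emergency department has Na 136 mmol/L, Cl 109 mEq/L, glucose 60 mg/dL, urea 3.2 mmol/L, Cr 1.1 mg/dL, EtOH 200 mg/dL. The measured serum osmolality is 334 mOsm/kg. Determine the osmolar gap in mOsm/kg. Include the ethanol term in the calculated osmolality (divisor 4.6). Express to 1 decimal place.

12.0 mOsm/kg

Calculated osmolality = 2·Na + glucose/18 + urea + ethanol/4.6
= 2·136 + 60/18 + 3.2 + 200/4.6
= 272 + 3.33 + 3.20 + 43.48
= 322.01 mOsm/kg ≈ 322.0 mOsm/kg
Osmolar gap = measured − calculated = 334 − 322.0 = 12.0 mOsm/kg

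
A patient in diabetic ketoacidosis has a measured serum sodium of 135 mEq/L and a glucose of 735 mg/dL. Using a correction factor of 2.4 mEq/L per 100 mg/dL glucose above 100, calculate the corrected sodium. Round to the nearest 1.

Corrected Na = measured Na + 2.4 · (glucose − 100)/100
= 135 + 2.4 · (735 − 100)/100
= 135 + 15.2
= 150.2 mEq/L

150 mEq/L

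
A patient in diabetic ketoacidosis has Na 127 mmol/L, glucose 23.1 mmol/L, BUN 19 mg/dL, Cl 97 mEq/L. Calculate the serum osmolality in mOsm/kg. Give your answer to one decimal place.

283.9 mOsm/kg

Calculated osmolality = 2·Na + glucose + BUN/2.8
= 2·127 + 23.1 + 19/2.8
= 254 + 23.10 + 6.79
= 283.89 mOsm/kg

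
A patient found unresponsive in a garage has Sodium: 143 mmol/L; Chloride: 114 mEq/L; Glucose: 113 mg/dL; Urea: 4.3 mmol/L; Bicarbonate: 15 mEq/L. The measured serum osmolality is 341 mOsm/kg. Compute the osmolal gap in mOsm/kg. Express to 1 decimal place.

44.4 mOsm/kg

Calculated osmolality = 2·Na + glucose/18 + urea
= 2·143 + 113/18 + 4.3
= 286 + 6.28 + 4.30
= 296.58 mOsm/kg ≈ 296.6 mOsm/kg
Osmolar gap = measured − calculated = 341 − 296.6 = 44.4 mOsm/kg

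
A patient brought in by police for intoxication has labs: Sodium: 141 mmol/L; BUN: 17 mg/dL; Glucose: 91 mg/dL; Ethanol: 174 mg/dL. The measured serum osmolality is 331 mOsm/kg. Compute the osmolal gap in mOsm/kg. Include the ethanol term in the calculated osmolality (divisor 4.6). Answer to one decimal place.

Calculated osmolality = 2·Na + glucose/18 + BUN/2.8 + ethanol/4.6
= 2·141 + 91/18 + 17/2.8 + 174/4.6
= 282 + 5.06 + 6.07 + 37.83
= 330.96 mOsm/kg ≈ 331.0 mOsm/kg
Osmolar gap = measured − calculated = 331 − 331.0 = 0.0 mOsm/kg

0.0 mOsm/kg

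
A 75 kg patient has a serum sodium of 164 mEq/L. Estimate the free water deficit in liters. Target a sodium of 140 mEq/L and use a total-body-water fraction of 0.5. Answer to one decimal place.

TBW = 0.5 · 75 = 37.5 L
Free water deficit = TBW · (Na/140 − 1)
= 37.5 · (164/140 − 1)
= 37.5 · 0.1714
= 6.43 L

6.4 L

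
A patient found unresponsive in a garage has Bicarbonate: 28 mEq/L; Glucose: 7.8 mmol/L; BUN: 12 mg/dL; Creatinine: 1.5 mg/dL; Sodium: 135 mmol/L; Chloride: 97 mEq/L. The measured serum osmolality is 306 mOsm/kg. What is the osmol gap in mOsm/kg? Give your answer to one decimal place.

23.9 mOsm/kg

Calculated osmolality = 2·Na + glucose + BUN/2.8
= 2·135 + 7.8 + 12/2.8
= 270 + 7.80 + 4.29
= 282.09 mOsm/kg ≈ 282.1 mOsm/kg
Osmolar gap = measured − calculated = 306 − 282.1 = 23.9 mOsm/kg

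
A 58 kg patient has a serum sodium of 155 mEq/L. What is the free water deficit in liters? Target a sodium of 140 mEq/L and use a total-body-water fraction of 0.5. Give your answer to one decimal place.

3.1 L

TBW = 0.5 · 58 = 29 L
Free water deficit = TBW · (Na/140 − 1)
= 29 · (155/140 − 1)
= 29 · 0.1071
= 3.11 L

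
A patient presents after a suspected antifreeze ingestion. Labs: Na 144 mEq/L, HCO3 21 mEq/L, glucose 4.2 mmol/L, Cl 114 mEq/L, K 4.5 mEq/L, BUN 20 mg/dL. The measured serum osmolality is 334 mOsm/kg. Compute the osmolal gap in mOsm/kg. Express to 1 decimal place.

34.7 mOsm/kg

Calculated osmolality = 2·Na + glucose + BUN/2.8
= 2·144 + 4.2 + 20/2.8
= 288 + 4.20 + 7.14
= 299.34 mOsm/kg ≈ 299.3 mOsm/kg
Osmolar gap = measured − calculated = 334 − 299.3 = 34.7 mOsm/kg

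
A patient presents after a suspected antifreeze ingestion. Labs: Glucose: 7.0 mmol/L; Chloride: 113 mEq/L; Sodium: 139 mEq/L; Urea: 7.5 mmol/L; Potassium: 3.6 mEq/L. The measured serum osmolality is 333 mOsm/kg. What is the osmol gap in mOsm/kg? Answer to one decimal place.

Calculated osmolality = 2·Na + glucose + urea
= 2·139 + 7 + 7.5
= 278 + 7 + 7.50
= 292.5 mOsm/kg ≈ 292.5 mOsm/kg
Osmolar gap = measured − calculated = 333 − 292.5 = 40.5 mOsm/kg

40.5 mOsm/kg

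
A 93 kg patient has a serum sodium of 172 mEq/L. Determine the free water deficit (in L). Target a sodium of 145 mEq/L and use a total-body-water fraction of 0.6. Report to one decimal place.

10.4 L

TBW = 0.6 · 93 = 55.8 L
Free water deficit = TBW · (Na/145 − 1)
= 55.8 · (172/145 − 1)
= 55.8 · 0.1862
= 10.39 L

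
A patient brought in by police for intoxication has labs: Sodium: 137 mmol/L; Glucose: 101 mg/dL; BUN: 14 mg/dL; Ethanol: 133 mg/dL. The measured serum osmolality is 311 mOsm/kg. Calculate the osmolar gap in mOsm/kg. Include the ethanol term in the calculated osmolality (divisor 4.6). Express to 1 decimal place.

-2.5 mOsm/kg

Calculated osmolality = 2·Na + glucose/18 + BUN/2.8 + ethanol/4.6
= 2·137 + 101/18 + 14/2.8 + 133/4.6
= 274 + 5.61 + 5 + 28.91
= 313.52 mOsm/kg ≈ 313.5 mOsm/kg
Osmolar gap = measured − calculated = 311 − 313.5 = -2.5 mOsm/kg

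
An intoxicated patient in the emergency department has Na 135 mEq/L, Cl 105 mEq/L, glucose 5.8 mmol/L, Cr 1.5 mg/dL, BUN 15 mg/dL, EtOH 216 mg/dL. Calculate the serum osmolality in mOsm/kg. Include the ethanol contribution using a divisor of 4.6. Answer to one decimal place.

Calculated osmolality = 2·Na + glucose + BUN/2.8 + ethanol/4.6
= 2·135 + 5.8 + 15/2.8 + 216/4.6
= 270 + 5.80 + 5.36 + 46.96
= 328.12 mOsm/kg

328.1 mOsm/kg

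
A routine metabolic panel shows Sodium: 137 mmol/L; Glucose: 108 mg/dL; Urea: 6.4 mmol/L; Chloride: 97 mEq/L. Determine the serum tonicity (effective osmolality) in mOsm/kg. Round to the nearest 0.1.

280.0 mOsm/kg

Effective osmolality excludes urea (freely permeant across cell membranes):
2·Na + glucose/18
= 2·137 + 108/18
= 274 + 6
= 280 mOsm/kg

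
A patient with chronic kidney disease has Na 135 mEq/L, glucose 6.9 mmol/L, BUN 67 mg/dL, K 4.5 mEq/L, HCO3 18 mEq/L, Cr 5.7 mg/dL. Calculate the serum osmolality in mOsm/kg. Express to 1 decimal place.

Calculated osmolality = 2·Na + glucose + BUN/2.8
= 2·135 + 6.9 + 67/2.8
= 270 + 6.90 + 23.93
= 300.83 mOsm/kg

300.8 mOsm/kg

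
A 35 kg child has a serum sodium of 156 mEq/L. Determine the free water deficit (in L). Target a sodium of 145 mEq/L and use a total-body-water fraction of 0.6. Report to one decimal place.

TBW = 0.6 · 35 = 21 L
Free water deficit = TBW · (Na/145 − 1)
= 21 · (156/145 − 1)
= 21 · 0.0759
= 1.59 L

1.6 L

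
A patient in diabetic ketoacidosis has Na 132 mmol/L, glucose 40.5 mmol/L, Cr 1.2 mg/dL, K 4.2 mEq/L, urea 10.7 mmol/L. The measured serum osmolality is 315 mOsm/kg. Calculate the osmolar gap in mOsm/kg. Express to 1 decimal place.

-0.2 mOsm/kg

Calculated osmolality = 2·Na + glucose + urea
= 2·132 + 40.5 + 10.7
= 264 + 40.50 + 10.70
= 315.2 mOsm/kg ≈ 315.2 mOsm/kg
Osmolar gap = measured − calculated = 315 − 315.2 = -0.2 mOsm/kg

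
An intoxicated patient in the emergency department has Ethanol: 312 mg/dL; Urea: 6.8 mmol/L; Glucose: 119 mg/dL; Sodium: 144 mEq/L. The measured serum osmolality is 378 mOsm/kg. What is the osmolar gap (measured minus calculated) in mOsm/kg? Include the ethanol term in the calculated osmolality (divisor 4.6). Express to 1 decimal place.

8.8 mOsm/kg

Calculated osmolality = 2·Na + glucose/18 + urea + ethanol/4.6
= 2·144 + 119/18 + 6.8 + 312/4.6
= 288 + 6.61 + 6.80 + 67.83
= 369.24 mOsm/kg ≈ 369.2 mOsm/kg
Osmolar gap = measured − calculated = 378 − 369.2 = 8.8 mOsm/kg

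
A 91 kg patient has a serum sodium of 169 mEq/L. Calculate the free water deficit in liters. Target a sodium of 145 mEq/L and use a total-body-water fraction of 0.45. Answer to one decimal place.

6.8 L

TBW = 0.45 · 91 = 40.95 L
Free water deficit = TBW · (Na/145 − 1)
= 40.95 · (169/145 − 1)
= 40.95 · 0.1655
= 6.78 L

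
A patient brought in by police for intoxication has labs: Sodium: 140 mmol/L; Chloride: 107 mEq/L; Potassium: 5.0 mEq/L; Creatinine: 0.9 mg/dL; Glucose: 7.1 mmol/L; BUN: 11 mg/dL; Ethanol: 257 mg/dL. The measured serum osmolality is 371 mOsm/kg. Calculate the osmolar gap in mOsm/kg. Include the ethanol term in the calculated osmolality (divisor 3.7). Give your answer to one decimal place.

10.5 mOsm/kg

Calculated osmolality = 2·Na + glucose + BUN/2.8 + ethanol/3.7
= 2·140 + 7.1 + 11/2.8 + 257/3.7
= 280 + 7.10 + 3.93 + 69.46
= 360.49 mOsm/kg ≈ 360.5 mOsm/kg
Osmolar gap = measured − calculated = 371 − 360.5 = 10.5 mOsm/kg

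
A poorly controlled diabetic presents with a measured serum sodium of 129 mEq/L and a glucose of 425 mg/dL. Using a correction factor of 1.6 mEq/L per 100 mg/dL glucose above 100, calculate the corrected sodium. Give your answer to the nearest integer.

134 mEq/L

Corrected Na = measured Na + 1.6 · (glucose − 100)/100
= 129 + 1.6 · (425 − 100)/100
= 129 + 5.2
= 134.2 mEq/L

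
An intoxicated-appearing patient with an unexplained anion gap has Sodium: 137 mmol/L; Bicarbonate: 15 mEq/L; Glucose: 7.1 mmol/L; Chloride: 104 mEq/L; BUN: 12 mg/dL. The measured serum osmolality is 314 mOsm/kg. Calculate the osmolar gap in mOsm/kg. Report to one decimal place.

28.6 mOsm/kg

Calculated osmolality = 2·Na + glucose + BUN/2.8
= 2·137 + 7.1 + 12/2.8
= 274 + 7.10 + 4.29
= 285.39 mOsm/kg ≈ 285.4 mOsm/kg
Osmolar gap = measured − calculated = 314 − 285.4 = 28.6 mOsm/kg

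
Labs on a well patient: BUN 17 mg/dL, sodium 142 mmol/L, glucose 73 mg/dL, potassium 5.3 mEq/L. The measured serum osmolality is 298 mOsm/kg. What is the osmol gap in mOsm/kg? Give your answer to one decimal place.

3.9 mOsm/kg

Calculated osmolality = 2·Na + glucose/18 + BUN/2.8
= 2·142 + 73/18 + 17/2.8
= 284 + 4.06 + 6.07
= 294.13 mOsm/kg ≈ 294.1 mOsm/kg
Osmolar gap = measured − calculated = 298 − 294.1 = 3.9 mOsm/kg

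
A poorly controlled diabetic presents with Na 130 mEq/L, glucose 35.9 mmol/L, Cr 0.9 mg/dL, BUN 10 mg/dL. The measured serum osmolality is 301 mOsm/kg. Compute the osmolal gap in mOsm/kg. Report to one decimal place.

1.5 mOsm/kg

Calculated osmolality = 2·Na + glucose + BUN/2.8
= 2·130 + 35.9 + 10/2.8
= 260 + 35.90 + 3.57
= 299.47 mOsm/kg ≈ 299.5 mOsm/kg
Osmolar gap = measured − calculated = 301 − 299.5 = 1.5 mOsm/kg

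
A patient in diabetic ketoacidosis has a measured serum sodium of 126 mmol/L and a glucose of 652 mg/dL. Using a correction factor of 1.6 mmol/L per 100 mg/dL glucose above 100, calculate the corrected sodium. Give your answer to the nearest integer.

Corrected Na = measured Na + 1.6 · (glucose − 100)/100
= 126 + 1.6 · (652 − 100)/100
= 126 + 8.8
= 134.8 mmol/L

135 mmol/L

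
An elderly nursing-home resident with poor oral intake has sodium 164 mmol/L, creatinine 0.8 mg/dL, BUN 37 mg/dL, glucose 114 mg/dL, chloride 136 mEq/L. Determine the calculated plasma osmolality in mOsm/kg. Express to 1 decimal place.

Calculated osmolality = 2·Na + glucose/18 + BUN/2.8
= 2·164 + 114/18 + 37/2.8
= 328 + 6.33 + 13.21
= 347.54 mOsm/kg

347.5 mOsm/kg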